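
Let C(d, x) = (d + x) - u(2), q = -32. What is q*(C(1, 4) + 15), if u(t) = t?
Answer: -576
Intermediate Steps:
C(d, x) = -2 + d + x (C(d, x) = (d + x) - 1*2 = (d + x) - 2 = -2 + d + x)
q*(C(1, 4) + 15) = -32*((-2 + 1 + 4) + 15) = -32*(3 + 15) = -32*18 = -576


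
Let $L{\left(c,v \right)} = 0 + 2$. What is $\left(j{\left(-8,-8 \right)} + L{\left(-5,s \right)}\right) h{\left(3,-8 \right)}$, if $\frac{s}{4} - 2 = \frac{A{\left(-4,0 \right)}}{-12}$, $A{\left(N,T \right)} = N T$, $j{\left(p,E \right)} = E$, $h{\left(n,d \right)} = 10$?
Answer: $-60$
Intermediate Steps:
$s = 8$ ($s = 8 + 4 \frac{\left(-4\right) 0}{-12} = 8 + 4 \cdot 0 \left(- \frac{1}{12}\right) = 8 + 4 \cdot 0 = 8 + 0 = 8$)
$L{\left(c,v \right)} = 2$
$\left(j{\left(-8,-8 \right)} + L{\left(-5,s \right)}\right) h{\left(3,-8 \right)} = \left(-8 + 2\right) 10 = \left(-6\right) 10 = -60$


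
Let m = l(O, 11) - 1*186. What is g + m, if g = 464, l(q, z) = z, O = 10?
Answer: 289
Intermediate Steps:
m = -175 (m = 11 - 1*186 = 11 - 186 = -175)
g + m = 464 - 175 = 289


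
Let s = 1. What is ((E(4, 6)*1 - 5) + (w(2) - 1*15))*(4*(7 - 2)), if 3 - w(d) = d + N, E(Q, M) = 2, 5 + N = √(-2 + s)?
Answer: -240 - 20*I ≈ -240.0 - 20.0*I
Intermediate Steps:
N = -5 + I (N = -5 + √(-2 + 1) = -5 + √(-1) = -5 + I ≈ -5.0 + 1.0*I)
w(d) = 8 - I - d (w(d) = 3 - (d + (-5 + I)) = 3 - (-5 + I + d) = 3 + (5 - I - d) = 8 - I - d)
((E(4, 6)*1 - 5) + (w(2) - 1*15))*(4*(7 - 2)) = ((2*1 - 5) + ((8 - I - 1*2) - 1*15))*(4*(7 - 2)) = ((2 - 5) + ((8 - I - 2) - 15))*(4*5) = (-3 + ((6 - I) - 15))*20 = (-3 + (-9 - I))*20 = (-12 - I)*20 = -240 - 20*I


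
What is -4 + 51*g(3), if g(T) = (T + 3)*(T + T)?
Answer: 1832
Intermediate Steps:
g(T) = 2*T*(3 + T) (g(T) = (3 + T)*(2*T) = 2*T*(3 + T))
-4 + 51*g(3) = -4 + 51*(2*3*(3 + 3)) = -4 + 51*(2*3*6) = -4 + 51*36 = -4 + 1836 = 1832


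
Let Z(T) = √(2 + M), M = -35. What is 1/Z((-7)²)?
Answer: -I*√33/33 ≈ -0.17408*I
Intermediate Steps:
Z(T) = I*√33 (Z(T) = √(2 - 35) = √(-33) = I*√33)
1/Z((-7)²) = 1/(I*√33) = -I*√33/33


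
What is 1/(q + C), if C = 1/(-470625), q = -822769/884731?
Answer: -416376526875/387216545356 ≈ -1.0753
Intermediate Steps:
q = -822769/884731 (q = -822769*1/884731 = -822769/884731 ≈ -0.92997)
C = -1/470625 ≈ -2.1248e-6
1/(q + C) = 1/(-822769/884731 - 1/470625) = 1/(-387216545356/416376526875) = -416376526875/387216545356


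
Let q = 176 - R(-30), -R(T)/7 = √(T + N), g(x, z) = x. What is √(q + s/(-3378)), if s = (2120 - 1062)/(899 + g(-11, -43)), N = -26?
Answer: √(10997514098786 + 874804010976*I*√14)/249972 ≈ 13.41 + 1.9532*I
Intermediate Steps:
s = 529/444 (s = (2120 - 1062)/(899 - 11) = 1058/888 = 1058*(1/888) = 529/444 ≈ 1.1914)
R(T) = -7*√(-26 + T) (R(T) = -7*√(T - 26) = -7*√(-26 + T))
q = 176 + 14*I*√14 (q = 176 - (-7)*√(-26 - 30) = 176 - (-7)*√(-56) = 176 - (-7)*2*I*√14 = 176 - (-14)*I*√14 = 176 + 14*I*√14 ≈ 176.0 + 52.383*I)
√(q + s/(-3378)) = √((176 + 14*I*√14) + (529/444)/(-3378)) = √((176 + 14*I*√14) + (529/444)*(-1/3378)) = √((176 + 14*I*√14) - 529/1499832) = √(263969903/1499832 + 14*I*√14)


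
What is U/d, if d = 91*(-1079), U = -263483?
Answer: 263483/98189 ≈ 2.6834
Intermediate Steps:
d = -98189
U/d = -263483/(-98189) = -263483*(-1/98189) = 263483/98189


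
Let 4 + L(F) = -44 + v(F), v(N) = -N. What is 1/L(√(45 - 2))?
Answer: -48/2261 + √43/2261 ≈ -0.018329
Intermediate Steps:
L(F) = -48 - F (L(F) = -4 + (-44 - F) = -48 - F)
1/L(√(45 - 2)) = 1/(-48 - √(45 - 2)) = 1/(-48 - √43)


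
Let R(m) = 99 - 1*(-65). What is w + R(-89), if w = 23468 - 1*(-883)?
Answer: 24515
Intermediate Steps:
w = 24351 (w = 23468 + 883 = 24351)
R(m) = 164 (R(m) = 99 + 65 = 164)
w + R(-89) = 24351 + 164 = 24515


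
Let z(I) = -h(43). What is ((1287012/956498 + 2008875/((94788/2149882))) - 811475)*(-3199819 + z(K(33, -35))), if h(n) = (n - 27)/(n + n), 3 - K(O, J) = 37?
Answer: -15507385084482261074641725/108293747062 ≈ -1.4320e+14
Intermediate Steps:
K(O, J) = -34 (K(O, J) = 3 - 1*37 = 3 - 37 = -34)
h(n) = (-27 + n)/(2*n) (h(n) = (-27 + n)/((2*n)) = (-27 + n)*(1/(2*n)) = (-27 + n)/(2*n))
z(I) = -8/43 (z(I) = -(-27 + 43)/(2*43) = -16/(2*43) = -1*8/43 = -8/43)
((1287012/956498 + 2008875/((94788/2149882))) - 811475)*(-3199819 + z(K(33, -35))) = ((1287012/956498 + 2008875/((94788/2149882))) - 811475)*(-3199819 - 8/43) = ((1287012*(1/956498) + 2008875/((94788*(1/2149882)))) - 811475)*(-137592225/43) = ((643506/478249 + 2008875/(47394/1074941)) - 811475)*(-137592225/43) = ((643506/478249 + 2008875*(1074941/47394)) - 811475)*(-137592225/43) = ((643506/478249 + 719807367125/15798) - 811475)*(-137592225/43) = (344247163686271913/7555377702 - 811475)*(-137592225/43) = (338116163565541463/7555377702)*(-137592225/43) = -15507385084482261074641725/108293747062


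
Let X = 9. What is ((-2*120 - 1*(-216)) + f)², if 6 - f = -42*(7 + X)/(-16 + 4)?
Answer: 5476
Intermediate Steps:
f = -50 (f = 6 - (-42)*(7 + 9)/(-16 + 4) = 6 - (-42)*16/(-12) = 6 - (-42)*16*(-1/12) = 6 - (-42)*(-4)/3 = 6 - 1*56 = 6 - 56 = -50)
((-2*120 - 1*(-216)) + f)² = ((-2*120 - 1*(-216)) - 50)² = ((-240 + 216) - 50)² = (-24 - 50)² = (-74)² = 5476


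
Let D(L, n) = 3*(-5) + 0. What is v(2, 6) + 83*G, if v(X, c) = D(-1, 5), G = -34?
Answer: -2837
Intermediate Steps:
D(L, n) = -15 (D(L, n) = -15 + 0 = -15)
v(X, c) = -15
v(2, 6) + 83*G = -15 + 83*(-34) = -15 - 2822 = -2837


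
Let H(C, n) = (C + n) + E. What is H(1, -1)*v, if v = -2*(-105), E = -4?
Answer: -840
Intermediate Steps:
v = 210
H(C, n) = -4 + C + n (H(C, n) = (C + n) - 4 = -4 + C + n)
H(1, -1)*v = (-4 + 1 - 1)*210 = -4*210 = -840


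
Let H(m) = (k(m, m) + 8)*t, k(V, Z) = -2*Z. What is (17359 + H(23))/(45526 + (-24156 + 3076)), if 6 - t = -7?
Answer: 16865/24446 ≈ 0.68989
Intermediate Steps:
t = 13 (t = 6 - 1*(-7) = 6 + 7 = 13)
H(m) = 104 - 26*m (H(m) = (-2*m + 8)*13 = (8 - 2*m)*13 = 104 - 26*m)
(17359 + H(23))/(45526 + (-24156 + 3076)) = (17359 + (104 - 26*23))/(45526 + (-24156 + 3076)) = (17359 + (104 - 598))/(45526 - 21080) = (17359 - 494)/24446 = 16865*(1/24446) = 16865/24446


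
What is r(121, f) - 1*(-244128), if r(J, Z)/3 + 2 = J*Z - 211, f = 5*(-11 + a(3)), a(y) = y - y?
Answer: 223524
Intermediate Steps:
a(y) = 0
f = -55 (f = 5*(-11 + 0) = 5*(-11) = -55)
r(J, Z) = -639 + 3*J*Z (r(J, Z) = -6 + 3*(J*Z - 211) = -6 + 3*(-211 + J*Z) = -6 + (-633 + 3*J*Z) = -639 + 3*J*Z)
r(121, f) - 1*(-244128) = (-639 + 3*121*(-55)) - 1*(-244128) = (-639 - 19965) + 244128 = -20604 + 244128 = 223524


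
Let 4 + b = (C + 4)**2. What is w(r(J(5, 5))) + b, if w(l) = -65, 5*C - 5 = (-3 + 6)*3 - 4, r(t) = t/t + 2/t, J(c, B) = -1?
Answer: -33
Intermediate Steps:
r(t) = 1 + 2/t
C = 2 (C = 1 + ((-3 + 6)*3 - 4)/5 = 1 + (3*3 - 4)/5 = 1 + (9 - 4)/5 = 1 + (1/5)*5 = 1 + 1 = 2)
b = 32 (b = -4 + (2 + 4)**2 = -4 + 6**2 = -4 + 36 = 32)
w(r(J(5, 5))) + b = -65 + 32 = -33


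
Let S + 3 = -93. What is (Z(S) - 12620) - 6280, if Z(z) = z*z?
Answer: -9684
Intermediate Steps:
S = -96 (S = -3 - 93 = -96)
Z(z) = z**2
(Z(S) - 12620) - 6280 = ((-96)**2 - 12620) - 6280 = (9216 - 12620) - 6280 = -3404 - 6280 = -9684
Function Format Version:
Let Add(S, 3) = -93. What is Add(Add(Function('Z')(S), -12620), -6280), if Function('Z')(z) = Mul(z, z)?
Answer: -9684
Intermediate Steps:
S = -96 (S = Add(-3, -93) = -96)
Function('Z')(z) = Pow(z, 2)
Add(Add(Function('Z')(S), -12620), -6280) = Add(Add(Pow(-96, 2), -12620), -6280) = Add(Add(9216, -12620), -6280) = Add(-3404, -6280) = -9684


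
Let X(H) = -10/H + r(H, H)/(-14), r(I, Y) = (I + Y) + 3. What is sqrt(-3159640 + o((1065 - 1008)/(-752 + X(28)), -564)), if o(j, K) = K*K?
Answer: 2*I*sqrt(710386) ≈ 1685.7*I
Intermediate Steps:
r(I, Y) = 3 + I + Y
X(H) = -3/14 - 10/H - H/7 (X(H) = -10/H + (3 + H + H)/(-14) = -10/H + (3 + 2*H)*(-1/14) = -10/H + (-3/14 - H/7) = -3/14 - 10/H - H/7)
o(j, K) = K**2
sqrt(-3159640 + o((1065 - 1008)/(-752 + X(28)), -564)) = sqrt(-3159640 + (-564)**2) = sqrt(-3159640 + 318096) = sqrt(-2841544) = 2*I*sqrt(710386)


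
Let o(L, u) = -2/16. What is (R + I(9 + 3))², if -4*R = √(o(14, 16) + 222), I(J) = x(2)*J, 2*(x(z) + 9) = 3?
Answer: 1038575/128 + 225*√142/4 ≈ 8784.2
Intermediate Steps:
x(z) = -15/2 (x(z) = -9 + (½)*3 = -9 + 3/2 = -15/2)
o(L, u) = -⅛ (o(L, u) = -2*1/16 = -⅛)
I(J) = -15*J/2
R = -5*√142/16 (R = -√(-⅛ + 222)/4 = -5*√142/16 ≈ -3.7239)
(R + I(9 + 3))² = (-5*√142/16 - 15*(9 + 3)/2)² = (-5*√142/16 - 15/2*12)² = (-5*√142/16 - 90)² = (-90 - 5*√142/16)²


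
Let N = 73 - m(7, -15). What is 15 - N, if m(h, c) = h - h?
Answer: -58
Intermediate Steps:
m(h, c) = 0
N = 73 (N = 73 - 1*0 = 73 + 0 = 73)
15 - N = 15 - 1*73 = 15 - 73 = -58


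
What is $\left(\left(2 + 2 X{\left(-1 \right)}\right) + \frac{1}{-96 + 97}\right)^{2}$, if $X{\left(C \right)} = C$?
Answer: $1$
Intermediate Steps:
$\left(\left(2 + 2 X{\left(-1 \right)}\right) + \frac{1}{-96 + 97}\right)^{2} = \left(\left(2 + 2 \left(-1\right)\right) + \frac{1}{-96 + 97}\right)^{2} = \left(\left(2 - 2\right) + 1^{-1}\right)^{2} = \left(0 + 1\right)^{2} = 1^{2} = 1$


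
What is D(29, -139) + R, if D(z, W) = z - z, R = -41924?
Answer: -41924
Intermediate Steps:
D(z, W) = 0
D(29, -139) + R = 0 - 41924 = -41924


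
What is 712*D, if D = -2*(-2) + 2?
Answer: 4272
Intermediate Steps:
D = 6 (D = 4 + 2 = 6)
712*D = 712*6 = 4272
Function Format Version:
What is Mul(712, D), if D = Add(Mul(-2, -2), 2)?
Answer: 4272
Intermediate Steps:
D = 6 (D = Add(4, 2) = 6)
Mul(712, D) = Mul(712, 6) = 4272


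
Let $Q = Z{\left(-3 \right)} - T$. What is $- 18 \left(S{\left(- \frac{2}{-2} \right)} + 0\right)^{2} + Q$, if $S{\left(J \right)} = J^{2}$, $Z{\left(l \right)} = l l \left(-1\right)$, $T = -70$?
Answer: $43$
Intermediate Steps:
$Z{\left(l \right)} = - l^{2}$ ($Z{\left(l \right)} = l^{2} \left(-1\right) = - l^{2}$)
$Q = 61$ ($Q = - \left(-3\right)^{2} - -70 = \left(-1\right) 9 + 70 = -9 + 70 = 61$)
$- 18 \left(S{\left(- \frac{2}{-2} \right)} + 0\right)^{2} + Q = - 18 \left(\left(- \frac{2}{-2}\right)^{2} + 0\right)^{2} + 61 = - 18 \left(\left(\left(-2\right) \left(- \frac{1}{2}\right)\right)^{2} + 0\right)^{2} + 61 = - 18 \left(1^{2} + 0\right)^{2} + 61 = - 18 \left(1 + 0\right)^{2} + 61 = - 18 \cdot 1^{2} + 61 = \left(-18\right) 1 + 61 = -18 + 61 = 43$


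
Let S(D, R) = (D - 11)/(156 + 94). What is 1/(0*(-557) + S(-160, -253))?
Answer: -250/171 ≈ -1.4620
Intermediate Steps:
S(D, R) = -11/250 + D/250 (S(D, R) = (-11 + D)/250 = (-11 + D)*(1/250) = -11/250 + D/250)
1/(0*(-557) + S(-160, -253)) = 1/(0*(-557) + (-11/250 + (1/250)*(-160))) = 1/(0 + (-11/250 - 16/25)) = 1/(0 - 171/250) = 1/(-171/250) = -250/171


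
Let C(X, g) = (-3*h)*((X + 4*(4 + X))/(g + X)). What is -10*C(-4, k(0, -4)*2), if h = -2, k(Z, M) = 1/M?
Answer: -160/3 ≈ -53.333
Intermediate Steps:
C(X, g) = 6*(16 + 5*X)/(X + g) (C(X, g) = (-3*(-2))*((X + 4*(4 + X))/(g + X)) = 6*((X + (16 + 4*X))/(X + g)) = 6*((16 + 5*X)/(X + g)) = 6*(16 + 5*X)/(X + g))
-10*C(-4, k(0, -4)*2) = -60*(16 + 5*(-4))/(-4 + 2/(-4)) = -60*(16 - 20)/(-4 - ¼*2) = -60*(-4)/(-4 - ½) = -60*(-4)/(-9/2) = -60*(-2)*(-4)/9 = -10*16/3 = -160/3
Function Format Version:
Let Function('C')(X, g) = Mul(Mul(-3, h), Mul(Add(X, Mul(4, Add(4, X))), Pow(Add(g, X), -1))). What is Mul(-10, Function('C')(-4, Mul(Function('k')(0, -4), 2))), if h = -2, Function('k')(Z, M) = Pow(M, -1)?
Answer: Rational(-160, 3) ≈ -53.333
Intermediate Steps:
Function('C')(X, g) = Mul(6, Pow(Add(X, g), -1), Add(16, Mul(5, X))) (Function('C')(X, g) = Mul(Mul(-3, -2), Mul(Add(X, Mul(4, Add(4, X))), Pow(Add(g, X), -1))) = Mul(6, Mul(Add(X, Add(16, Mul(4, X))), Pow(Add(X, g), -1))) = Mul(6, Mul(Add(16, Mul(5, X)), Pow(Add(X, g), -1))) = Mul(6, Mul(Pow(Add(X, g), -1), Add(16, Mul(5, X)))) = Mul(6, Pow(Add(X, g), -1), Add(16, Mul(5, X))))
Mul(-10, Function('C')(-4, Mul(Function('k')(0, -4), 2))) = Mul(-10, Mul(6, Pow(Add(-4, Mul(Pow(-4, -1), 2)), -1), Add(16, Mul(5, -4)))) = Mul(-10, Mul(6, Pow(Add(-4, Mul(Rational(-1, 4), 2)), -1), Add(16, -20))) = Mul(-10, Mul(6, Pow(Add(-4, Rational(-1, 2)), -1), -4)) = Mul(-10, Mul(6, Pow(Rational(-9, 2), -1), -4)) = Mul(-10, Mul(6, Rational(-2, 9), -4)) = Mul(-10, Rational(16, 3)) = Rational(-160, 3)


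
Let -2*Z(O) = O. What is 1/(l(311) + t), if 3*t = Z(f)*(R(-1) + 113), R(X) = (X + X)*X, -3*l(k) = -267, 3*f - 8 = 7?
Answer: -6/41 ≈ -0.14634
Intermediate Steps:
f = 5 (f = 8/3 + (1/3)*7 = 8/3 + 7/3 = 5)
Z(O) = -O/2
l(k) = 89 (l(k) = -1/3*(-267) = 89)
R(X) = 2*X**2 (R(X) = (2*X)*X = 2*X**2)
t = -575/6 (t = ((-1/2*5)*(2*(-1)**2 + 113))/3 = (-5*(2*1 + 113)/2)/3 = (-5*(2 + 113)/2)/3 = (-5/2*115)/3 = (1/3)*(-575/2) = -575/6 ≈ -95.833)
1/(l(311) + t) = 1/(89 - 575/6) = 1/(-41/6) = -6/41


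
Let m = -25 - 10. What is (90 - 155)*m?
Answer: 2275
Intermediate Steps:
m = -35
(90 - 155)*m = (90 - 155)*(-35) = -65*(-35) = 2275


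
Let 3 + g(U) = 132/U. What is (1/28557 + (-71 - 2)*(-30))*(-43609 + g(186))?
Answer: -28183574840150/295089 ≈ -9.5509e+7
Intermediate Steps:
g(U) = -3 + 132/U
(1/28557 + (-71 - 2)*(-30))*(-43609 + g(186)) = (1/28557 + (-71 - 2)*(-30))*(-43609 + (-3 + 132/186)) = (1/28557 - 73*(-30))*(-43609 + (-3 + 132*(1/186))) = (1/28557 + 2190)*(-43609 + (-3 + 22/31)) = 62539831*(-43609 - 71/31)/28557 = (62539831/28557)*(-1351950/31) = -28183574840150/295089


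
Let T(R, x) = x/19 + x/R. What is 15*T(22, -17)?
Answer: -10455/418 ≈ -25.012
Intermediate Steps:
T(R, x) = x/19 + x/R (T(R, x) = x*(1/19) + x/R = x/19 + x/R)
15*T(22, -17) = 15*((1/19)*(-17) - 17/22) = 15*(-17/19 - 17*1/22) = 15*(-17/19 - 17/22) = 15*(-697/418) = -10455/418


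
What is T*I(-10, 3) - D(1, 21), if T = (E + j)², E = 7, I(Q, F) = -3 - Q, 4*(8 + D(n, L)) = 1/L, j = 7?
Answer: 115919/84 ≈ 1380.0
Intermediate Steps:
D(n, L) = -8 + 1/(4*L)
T = 196 (T = (7 + 7)² = 14² = 196)
T*I(-10, 3) - D(1, 21) = 196*(-3 - 1*(-10)) - (-8 + (¼)/21) = 196*(-3 + 10) - (-8 + (¼)*(1/21)) = 196*7 - (-8 + 1/84) = 1372 - 1*(-671/84) = 1372 + 671/84 = 115919/84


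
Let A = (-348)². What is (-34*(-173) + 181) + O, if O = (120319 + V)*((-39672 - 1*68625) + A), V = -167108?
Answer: -599220660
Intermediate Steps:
A = 121104
O = -599226723 (O = (120319 - 167108)*((-39672 - 1*68625) + 121104) = -46789*((-39672 - 68625) + 121104) = -46789*(-108297 + 121104) = -46789*12807 = -599226723)
(-34*(-173) + 181) + O = (-34*(-173) + 181) - 599226723 = (5882 + 181) - 599226723 = 6063 - 599226723 = -599220660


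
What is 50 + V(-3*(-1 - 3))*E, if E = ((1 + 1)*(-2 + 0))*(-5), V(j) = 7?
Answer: 190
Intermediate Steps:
E = 20 (E = (2*(-2))*(-5) = -4*(-5) = 20)
50 + V(-3*(-1 - 3))*E = 50 + 7*20 = 50 + 140 = 190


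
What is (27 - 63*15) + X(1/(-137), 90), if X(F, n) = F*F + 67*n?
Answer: 95947129/18769 ≈ 5112.0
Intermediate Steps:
X(F, n) = F**2 + 67*n
(27 - 63*15) + X(1/(-137), 90) = (27 - 63*15) + ((1/(-137))**2 + 67*90) = (27 - 945) + ((-1/137)**2 + 6030) = -918 + (1/18769 + 6030) = -918 + 113177071/18769 = 95947129/18769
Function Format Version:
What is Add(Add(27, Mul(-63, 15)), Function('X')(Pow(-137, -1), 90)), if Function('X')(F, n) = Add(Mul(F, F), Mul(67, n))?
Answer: Rational(95947129, 18769) ≈ 5112.0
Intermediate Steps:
Function('X')(F, n) = Add(Pow(F, 2), Mul(67, n))
Add(Add(27, Mul(-63, 15)), Function('X')(Pow(-137, -1), 90)) = Add(Add(27, Mul(-63, 15)), Add(Pow(Pow(-137, -1), 2), Mul(67, 90))) = Add(Add(27, -945), Add(Pow(Rational(-1, 137), 2), 6030)) = Add(-918, Add(Rational(1, 18769), 6030)) = Add(-918, Rational(113177071, 18769)) = Rational(95947129, 18769)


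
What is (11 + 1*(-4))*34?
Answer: 238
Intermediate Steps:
(11 + 1*(-4))*34 = (11 - 4)*34 = 7*34 = 238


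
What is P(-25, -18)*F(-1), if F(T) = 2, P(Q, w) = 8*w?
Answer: -288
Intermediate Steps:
P(-25, -18)*F(-1) = (8*(-18))*2 = -144*2 = -288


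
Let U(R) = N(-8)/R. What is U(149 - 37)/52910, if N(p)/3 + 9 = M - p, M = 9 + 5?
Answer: 3/455840 ≈ 6.5813e-6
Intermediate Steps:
M = 14
N(p) = 15 - 3*p (N(p) = -27 + 3*(14 - p) = -27 + (42 - 3*p) = 15 - 3*p)
U(R) = 39/R (U(R) = (15 - 3*(-8))/R = (15 + 24)/R = 39/R)
U(149 - 37)/52910 = (39/(149 - 37))/52910 = (39/112)*(1/52910) = 3/455840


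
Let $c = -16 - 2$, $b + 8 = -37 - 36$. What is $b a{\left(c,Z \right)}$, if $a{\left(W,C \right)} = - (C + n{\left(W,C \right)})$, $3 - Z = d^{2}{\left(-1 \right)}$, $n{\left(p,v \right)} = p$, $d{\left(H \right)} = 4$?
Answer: $-2511$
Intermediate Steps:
$Z = -13$ ($Z = 3 - 4^{2} = 3 - 16 = -13$)
$b = -81$ ($b = -8 - 73 = -81$)
$c = -18$ ($c = -16 - 2 = -18$)
$a{\left(W,C \right)} = - C - W$ ($a{\left(W,C \right)} = - (C + W) = - C - W$)
$b a{\left(c,Z \right)} = - 81 \left(\left(-1\right) \left(-13\right) - -18\right) = - 81 \left(13 + 18\right) = \left(-81\right) 31 = -2511$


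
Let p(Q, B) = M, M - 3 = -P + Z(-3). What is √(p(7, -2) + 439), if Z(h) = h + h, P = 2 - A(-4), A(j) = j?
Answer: √430 ≈ 20.736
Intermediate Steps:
P = 6 (P = 2 - 1*(-4) = 2 + 4 = 6)
Z(h) = 2*h
M = -9 (M = 3 + (-1*6 + 2*(-3)) = 3 + (-6 - 6) = 3 - 12 = -9)
p(Q, B) = -9
√(p(7, -2) + 439) = √(-9 + 439) = √430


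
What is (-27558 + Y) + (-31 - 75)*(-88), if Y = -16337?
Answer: -34567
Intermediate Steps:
(-27558 + Y) + (-31 - 75)*(-88) = (-27558 - 16337) + (-31 - 75)*(-88) = -43895 - 106*(-88) = -43895 + 9328 = -34567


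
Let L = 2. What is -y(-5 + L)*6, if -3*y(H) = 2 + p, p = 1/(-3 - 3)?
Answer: 11/3 ≈ 3.6667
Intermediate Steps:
p = -1/6 (p = 1/(-6) = -1/6 ≈ -0.16667)
y(H) = -11/18 (y(H) = -(2 - 1/6)/3 = -1/3*11/6 = -11/18)
-y(-5 + L)*6 = -(-11)*6/18 = -1*(-11/3) = 11/3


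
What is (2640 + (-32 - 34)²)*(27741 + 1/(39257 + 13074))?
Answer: 10156193046912/52331 ≈ 1.9408e+8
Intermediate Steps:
(2640 + (-32 - 34)²)*(27741 + 1/(39257 + 13074)) = (2640 + (-66)²)*(27741 + 1/52331) = (2640 + 4356)*(27741 + 1/52331) = 6996*(1451714272/52331) = 10156193046912/52331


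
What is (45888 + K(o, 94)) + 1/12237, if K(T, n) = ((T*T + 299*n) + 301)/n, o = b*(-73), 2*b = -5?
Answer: 214156567993/4601112 ≈ 46545.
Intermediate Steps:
b = -5/2 (b = (1/2)*(-5) = -5/2 ≈ -2.5000)
o = 365/2 (o = -5/2*(-73) = 365/2 ≈ 182.50)
K(T, n) = (301 + T**2 + 299*n)/n (K(T, n) = ((T**2 + 299*n) + 301)/n = (301 + T**2 + 299*n)/n)
(45888 + K(o, 94)) + 1/12237 = (45888 + (301 + (365/2)**2 + 299*94)/94) + 1/12237 = (45888 + (301 + 133225/4 + 28106)/94) + 1/12237 = (45888 + (1/94)*(246853/4)) + 1/12237 = (45888 + 246853/376) + 1/12237 = 17500741/376 + 1/12237 = 214156567993/4601112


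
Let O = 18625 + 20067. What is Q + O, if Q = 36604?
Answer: 75296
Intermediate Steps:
O = 38692
Q + O = 36604 + 38692 = 75296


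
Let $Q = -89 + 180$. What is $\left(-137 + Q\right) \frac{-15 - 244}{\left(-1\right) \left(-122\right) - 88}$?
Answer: $\frac{5957}{17} \approx 350.41$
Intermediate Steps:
$Q = 91$
$\left(-137 + Q\right) \frac{-15 - 244}{\left(-1\right) \left(-122\right) - 88} = \left(-137 + 91\right) \frac{-15 - 244}{\left(-1\right) \left(-122\right) - 88} = - 46 \left(- \frac{259}{122 - 88}\right) = - 46 \left(- \frac{259}{34}\right) = - 46 \left(\left(-259\right) \frac{1}{34}\right) = \left(-46\right) \left(- \frac{259}{34}\right) = \frac{5957}{17}$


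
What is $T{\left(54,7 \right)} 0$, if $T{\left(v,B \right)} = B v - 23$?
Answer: $0$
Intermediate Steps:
$T{\left(v,B \right)} = -23 + B v$
$T{\left(54,7 \right)} 0 = \left(-23 + 7 \cdot 54\right) 0 = \left(-23 + 378\right) 0 = 355 \cdot 0 = 0$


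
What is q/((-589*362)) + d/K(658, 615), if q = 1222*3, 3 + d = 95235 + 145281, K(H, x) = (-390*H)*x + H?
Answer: -44989441029/2403585831854 ≈ -0.018718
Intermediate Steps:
K(H, x) = H - 390*H*x (K(H, x) = -390*H*x + H = H - 390*H*x)
d = 240513 (d = -3 + (95235 + 145281) = -3 + 240516 = 240513)
q = 3666
q/((-589*362)) + d/K(658, 615) = 3666/((-589*362)) + 240513/((658*(1 - 390*615))) = 3666/(-213218) + 240513/((658*(1 - 239850))) = 3666*(-1/213218) + 240513/((658*(-239849))) = -1833/106609 + 240513/(-157820642) = -1833/106609 + 240513*(-1/157820642) = -1833/106609 - 34359/22545806 = -44989441029/2403585831854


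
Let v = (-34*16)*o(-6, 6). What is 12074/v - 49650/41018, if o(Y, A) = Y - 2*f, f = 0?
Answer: 83298433/33470688 ≈ 2.4887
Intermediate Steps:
o(Y, A) = Y (o(Y, A) = Y - 2*0 = Y + 0 = Y)
v = 3264 (v = -34*16*(-6) = -544*(-6) = 3264)
12074/v - 49650/41018 = 12074/3264 - 49650/41018 = 12074*(1/3264) - 49650*1/41018 = 6037/1632 - 24825/20509 = 83298433/33470688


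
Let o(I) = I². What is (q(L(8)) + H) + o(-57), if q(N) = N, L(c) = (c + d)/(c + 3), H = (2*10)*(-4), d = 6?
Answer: 34873/11 ≈ 3170.3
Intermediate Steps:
H = -80 (H = 20*(-4) = -80)
L(c) = (6 + c)/(3 + c) (L(c) = (c + 6)/(c + 3) = (6 + c)/(3 + c))
(q(L(8)) + H) + o(-57) = ((6 + 8)/(3 + 8) - 80) + (-57)² = (14/11 - 80) + 3249 = -866/11 + 3249 = 34873/11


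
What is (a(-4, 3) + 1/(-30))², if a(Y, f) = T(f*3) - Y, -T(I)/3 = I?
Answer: 477481/900 ≈ 530.53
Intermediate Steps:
T(I) = -3*I
a(Y, f) = -Y - 9*f (a(Y, f) = -3*f*3 - Y = -9*f - Y = -Y - 9*f)
(a(-4, 3) + 1/(-30))² = ((-1*(-4) - 9*3) + 1/(-30))² = ((4 - 27) - 1/30)² = (-23 - 1/30)² = (-691/30)² = 477481/900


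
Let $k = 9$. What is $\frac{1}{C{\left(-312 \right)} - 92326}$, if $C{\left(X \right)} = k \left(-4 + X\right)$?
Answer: $- \frac{1}{95170} \approx -1.0508 \cdot 10^{-5}$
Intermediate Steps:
$C{\left(X \right)} = -36 + 9 X$ ($C{\left(X \right)} = 9 \left(-4 + X\right) = -36 + 9 X$)
$\frac{1}{C{\left(-312 \right)} - 92326} = \frac{1}{\left(-36 + 9 \left(-312\right)\right) - 92326} = \frac{1}{\left(-36 - 2808\right) - 92326} = \frac{1}{-2844 - 92326} = \frac{1}{-95170} = - \frac{1}{95170}$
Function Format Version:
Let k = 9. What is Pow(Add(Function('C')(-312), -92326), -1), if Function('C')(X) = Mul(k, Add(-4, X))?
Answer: Rational(-1, 95170) ≈ -1.0508e-5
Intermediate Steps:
Function('C')(X) = Add(-36, Mul(9, X)) (Function('C')(X) = Mul(9, Add(-4, X)) = Add(-36, Mul(9, X)))
Pow(Add(Function('C')(-312), -92326), -1) = Pow(Add(Add(-36, Mul(9, -312)), -92326), -1) = Pow(Add(Add(-36, -2808), -92326), -1) = Pow(Add(-2844, -92326), -1) = Pow(-95170, -1) = Rational(-1, 95170)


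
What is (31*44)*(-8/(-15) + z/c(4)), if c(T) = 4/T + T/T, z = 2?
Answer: 31372/15 ≈ 2091.5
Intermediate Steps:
c(T) = 1 + 4/T (c(T) = 4/T + 1 = 1 + 4/T)
(31*44)*(-8/(-15) + z/c(4)) = (31*44)*(-8/(-15) + 2/(((4 + 4)/4))) = 1364*(-8*(-1/15) + 2/(((¼)*8))) = 1364*(8/15 + 2/2) = 1364*(8/15 + 2*(½)) = 1364*(8/15 + 1) = 1364*(23/15) = 31372/15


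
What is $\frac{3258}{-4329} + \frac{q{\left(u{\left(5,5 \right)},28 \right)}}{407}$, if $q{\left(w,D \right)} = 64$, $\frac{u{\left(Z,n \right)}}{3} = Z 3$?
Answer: $- \frac{3150}{5291} \approx -0.59535$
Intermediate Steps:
$u{\left(Z,n \right)} = 9 Z$ ($u{\left(Z,n \right)} = 3 Z 3 = 3 \cdot 3 Z = 9 Z$)
$\frac{3258}{-4329} + \frac{q{\left(u{\left(5,5 \right)},28 \right)}}{407} = \frac{3258}{-4329} + \frac{64}{407} = 3258 \left(- \frac{1}{4329}\right) + 64 \cdot \frac{1}{407} = - \frac{362}{481} + \frac{64}{407} = - \frac{3150}{5291}$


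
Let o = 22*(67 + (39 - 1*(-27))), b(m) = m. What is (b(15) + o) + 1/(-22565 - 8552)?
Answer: 91515096/31117 ≈ 2941.0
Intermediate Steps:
o = 2926 (o = 22*(67 + (39 + 27)) = 22*(67 + 66) = 22*133 = 2926)
(b(15) + o) + 1/(-22565 - 8552) = (15 + 2926) + 1/(-22565 - 8552) = 2941 + 1/(-31117) = 2941 - 1/31117 = 91515096/31117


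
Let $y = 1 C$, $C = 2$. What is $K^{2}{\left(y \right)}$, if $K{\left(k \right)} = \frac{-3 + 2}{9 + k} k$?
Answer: $\frac{4}{121} \approx 0.033058$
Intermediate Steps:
$y = 2$ ($y = 1 \cdot 2 = 2$)
$K{\left(k \right)} = - \frac{k}{9 + k}$ ($K{\left(k \right)} = - \frac{1}{9 + k} k = - \frac{k}{9 + k}$)
$K^{2}{\left(y \right)} = \left(\left(-1\right) 2 \frac{1}{9 + 2}\right)^{2} = \left(\left(-1\right) 2 \cdot \frac{1}{11}\right)^{2} = \left(- \frac{2}{11}\right)^{2} = \frac{4}{121}$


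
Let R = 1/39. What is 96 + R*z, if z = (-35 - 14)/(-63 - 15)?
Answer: 292081/3042 ≈ 96.016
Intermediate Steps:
R = 1/39 ≈ 0.025641
z = 49/78 (z = -49/(-78) = -49*(-1/78) = 49/78 ≈ 0.62821)
96 + R*z = 96 + (1/39)*(49/78) = 96 + 49/3042 = 292081/3042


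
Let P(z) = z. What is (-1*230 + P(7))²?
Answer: 49729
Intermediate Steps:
(-1*230 + P(7))² = (-1*230 + 7)² = (-230 + 7)² = (-223)² = 49729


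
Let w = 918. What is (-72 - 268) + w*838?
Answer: 768944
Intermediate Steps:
(-72 - 268) + w*838 = (-72 - 268) + 918*838 = -340 + 769284 = 768944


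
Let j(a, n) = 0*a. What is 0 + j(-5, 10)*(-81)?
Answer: 0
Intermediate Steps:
j(a, n) = 0
0 + j(-5, 10)*(-81) = 0 + 0*(-81) = 0 + 0 = 0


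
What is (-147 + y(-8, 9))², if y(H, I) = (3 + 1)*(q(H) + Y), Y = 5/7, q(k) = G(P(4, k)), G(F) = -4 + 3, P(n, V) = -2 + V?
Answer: 1075369/49 ≈ 21946.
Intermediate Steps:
G(F) = -1
q(k) = -1
Y = 5/7 (Y = 5*(⅐) = 5/7 ≈ 0.71429)
y(H, I) = -8/7 (y(H, I) = (3 + 1)*(-1 + 5/7) = 4*(-2/7) = -8/7)
(-147 + y(-8, 9))² = (-147 - 8/7)² = (-1037/7)² = 1075369/49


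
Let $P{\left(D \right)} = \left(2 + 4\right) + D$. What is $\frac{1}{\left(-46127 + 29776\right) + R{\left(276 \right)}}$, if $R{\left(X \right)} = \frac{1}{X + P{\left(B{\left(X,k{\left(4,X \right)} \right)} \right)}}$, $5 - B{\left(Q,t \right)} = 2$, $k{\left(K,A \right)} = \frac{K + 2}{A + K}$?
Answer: $- \frac{285}{4660034} \approx -6.1158 \cdot 10^{-5}$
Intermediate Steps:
$k{\left(K,A \right)} = \frac{2 + K}{A + K}$
$B{\left(Q,t \right)} = 3$ ($B{\left(Q,t \right)} = 5 - 2 = 3$)
$P{\left(D \right)} = 6 + D$
$R{\left(X \right)} = \frac{1}{9 + X}$ ($R{\left(X \right)} = \frac{1}{X + \left(6 + 3\right)} = \frac{1}{X + 9} = \frac{1}{9 + X}$)
$\frac{1}{\left(-46127 + 29776\right) + R{\left(276 \right)}} = \frac{1}{\left(-46127 + 29776\right) + \frac{1}{9 + 276}} = \frac{1}{-16351 + \frac{1}{285}} = \frac{1}{- \frac{4660034}{285}} = - \frac{285}{4660034}$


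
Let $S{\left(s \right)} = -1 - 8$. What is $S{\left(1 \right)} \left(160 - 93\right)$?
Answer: $-603$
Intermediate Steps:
$S{\left(s \right)} = -9$
$S{\left(1 \right)} \left(160 - 93\right) = - 9 \left(160 - 93\right) = \left(-9\right) 67 = -603$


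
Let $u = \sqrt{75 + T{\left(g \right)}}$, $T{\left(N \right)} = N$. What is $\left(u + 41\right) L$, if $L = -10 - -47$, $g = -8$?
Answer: $1517 + 37 \sqrt{67} \approx 1819.9$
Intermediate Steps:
$L = 37$ ($L = -10 + 47 = 37$)
$u = \sqrt{67}$ ($u = \sqrt{75 - 8} = \sqrt{67} \approx 8.1853$)
$\left(u + 41\right) L = \left(\sqrt{67} + 41\right) 37 = \left(41 + \sqrt{67}\right) 37 = 1517 + 37 \sqrt{67}$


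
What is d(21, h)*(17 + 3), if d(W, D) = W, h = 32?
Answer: 420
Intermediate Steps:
d(21, h)*(17 + 3) = 21*(17 + 3) = 21*20 = 420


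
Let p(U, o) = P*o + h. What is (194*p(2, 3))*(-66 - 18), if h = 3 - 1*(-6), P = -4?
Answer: 48888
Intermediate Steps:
h = 9 (h = 3 + 6 = 9)
p(U, o) = 9 - 4*o (p(U, o) = -4*o + 9 = 9 - 4*o)
(194*p(2, 3))*(-66 - 18) = (194*(9 - 4*3))*(-66 - 18) = (194*(9 - 12))*(-84) = (194*(-3))*(-84) = -582*(-84) = 48888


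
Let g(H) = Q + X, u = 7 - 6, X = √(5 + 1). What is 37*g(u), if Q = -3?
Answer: -111 + 37*√6 ≈ -20.369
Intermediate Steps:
X = √6 ≈ 2.4495
u = 1
g(H) = -3 + √6
37*g(u) = 37*(-3 + √6) = -111 + 37*√6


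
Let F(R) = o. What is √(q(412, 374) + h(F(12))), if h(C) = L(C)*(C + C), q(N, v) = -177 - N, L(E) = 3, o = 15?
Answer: I*√499 ≈ 22.338*I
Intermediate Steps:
F(R) = 15
h(C) = 6*C (h(C) = 3*(C + C) = 3*(2*C) = 6*C)
√(q(412, 374) + h(F(12))) = √((-177 - 1*412) + 6*15) = √((-177 - 412) + 90) = √(-589 + 90) = √(-499) = I*√499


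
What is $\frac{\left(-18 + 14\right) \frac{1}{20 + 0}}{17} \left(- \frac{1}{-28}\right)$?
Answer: $- \frac{1}{2380} \approx -0.00042017$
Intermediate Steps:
$\frac{\left(-18 + 14\right) \frac{1}{20 + 0}}{17} \left(- \frac{1}{-28}\right) = - \frac{4}{20} \cdot \frac{1}{17} \left(\left(-1\right) \left(- \frac{1}{28}\right)\right) = \left(-4\right) \frac{1}{20} \cdot \frac{1}{17} \cdot \frac{1}{28} = \left(- \frac{1}{5}\right) \frac{1}{17} \cdot \frac{1}{28} = \left(- \frac{1}{85}\right) \frac{1}{28} = - \frac{1}{2380}$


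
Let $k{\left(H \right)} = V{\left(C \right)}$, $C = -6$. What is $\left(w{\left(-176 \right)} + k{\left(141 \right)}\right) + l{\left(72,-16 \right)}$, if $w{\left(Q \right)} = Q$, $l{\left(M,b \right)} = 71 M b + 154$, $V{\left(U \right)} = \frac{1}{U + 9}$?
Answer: $- \frac{245441}{3} \approx -81814.0$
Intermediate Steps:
$V{\left(U \right)} = \frac{1}{9 + U}$
$l{\left(M,b \right)} = 154 + 71 M b$ ($l{\left(M,b \right)} = 71 M b + 154 = 154 + 71 M b$)
$k{\left(H \right)} = \frac{1}{3}$ ($k{\left(H \right)} = \frac{1}{9 - 6} = \frac{1}{3}$)
$\left(w{\left(-176 \right)} + k{\left(141 \right)}\right) + l{\left(72,-16 \right)} = \left(-176 + \frac{1}{3}\right) + \left(154 + 71 \cdot 72 \left(-16\right)\right) = - \frac{527}{3} + \left(154 - 81792\right) = - \frac{527}{3} - 81638 = - \frac{245441}{3}$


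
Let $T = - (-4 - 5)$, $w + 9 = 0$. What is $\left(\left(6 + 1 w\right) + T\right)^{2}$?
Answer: $36$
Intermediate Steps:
$w = -9$ ($w = -9 + 0 = -9$)
$T = 9$ ($T = \left(-1\right) \left(-9\right) = 9$)
$\left(\left(6 + 1 w\right) + T\right)^{2} = \left(\left(6 + 1 \left(-9\right)\right) + 9\right)^{2} = \left(\left(6 - 9\right) + 9\right)^{2} = \left(-3 + 9\right)^{2} = 6^{2} = 36$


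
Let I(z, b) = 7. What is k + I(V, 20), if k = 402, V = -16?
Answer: 409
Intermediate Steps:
k + I(V, 20) = 402 + 7 = 409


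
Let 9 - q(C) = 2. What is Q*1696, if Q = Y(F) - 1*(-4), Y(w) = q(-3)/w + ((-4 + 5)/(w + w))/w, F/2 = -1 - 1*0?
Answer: 1060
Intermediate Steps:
q(C) = 7 (q(C) = 9 - 1*2 = 9 - 2 = 7)
F = -2 (F = 2*(-1 - 1*0) = 2*(-1 + 0) = 2*(-1) = -2)
Y(w) = 1/(2*w**2) + 7/w (Y(w) = 7/w + ((-4 + 5)/(w + w))/w = 7/w + (1/(2*w))/w = 7/w + 1/(2*w**2) = 1/(2*w**2) + 7/w)
Q = 5/8 (Q = (1/2)*(1 + 14*(-2))/(-2)**2 - 1*(-4) = (1/2)*(1/4)*(1 - 28) + 4 = (1/2)*(1/4)*(-27) + 4 = -27/8 + 4 = 5/8 ≈ 0.62500)
Q*1696 = (5/8)*1696 = 1060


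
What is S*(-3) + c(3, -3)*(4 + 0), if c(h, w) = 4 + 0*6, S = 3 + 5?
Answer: -8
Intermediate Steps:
S = 8
c(h, w) = 4 (c(h, w) = 4 + 0 = 4)
S*(-3) + c(3, -3)*(4 + 0) = 8*(-3) + 4*(4 + 0) = -24 + 4*4 = -24 + 16 = -8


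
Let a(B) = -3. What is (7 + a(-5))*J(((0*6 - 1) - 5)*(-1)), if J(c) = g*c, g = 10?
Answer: 240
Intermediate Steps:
J(c) = 10*c
(7 + a(-5))*J(((0*6 - 1) - 5)*(-1)) = (7 - 3)*(10*(((0*6 - 1) - 5)*(-1))) = 4*(10*(((0 - 1) - 5)*(-1))) = 4*(10*((-1 - 5)*(-1))) = 4*(10*(-6*(-1))) = 4*(10*6) = 4*60 = 240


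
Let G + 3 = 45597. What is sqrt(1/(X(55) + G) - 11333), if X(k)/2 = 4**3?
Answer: 5*I*sqrt(947666040234)/45722 ≈ 106.46*I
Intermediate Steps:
G = 45594 (G = -3 + 45597 = 45594)
X(k) = 128 (X(k) = 2*4**3 = 2*64 = 128)
sqrt(1/(X(55) + G) - 11333) = sqrt(1/(128 + 45594) - 11333) = sqrt(1/45722 - 11333) = sqrt(-518167425/45722) = 5*I*sqrt(947666040234)/45722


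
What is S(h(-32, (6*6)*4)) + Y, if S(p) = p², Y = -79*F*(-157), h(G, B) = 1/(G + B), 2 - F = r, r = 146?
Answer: -22403985407/12544 ≈ -1.7860e+6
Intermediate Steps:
F = -144 (F = 2 - 1*146 = 2 - 146 = -144)
h(G, B) = 1/(B + G)
Y = -1786032 (Y = -79*(-144)*(-157) = 11376*(-157) = -1786032)
S(h(-32, (6*6)*4)) + Y = (1/((6*6)*4 - 32))² - 1786032 = (1/(36*4 - 32))² - 1786032 = (1/(144 - 32))² - 1786032 = (1/112)² - 1786032 = 1/12544 - 1786032 = -22403985407/12544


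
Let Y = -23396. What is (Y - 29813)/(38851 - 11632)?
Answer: -53209/27219 ≈ -1.9548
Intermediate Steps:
(Y - 29813)/(38851 - 11632) = (-23396 - 29813)/(38851 - 11632) = -53209/27219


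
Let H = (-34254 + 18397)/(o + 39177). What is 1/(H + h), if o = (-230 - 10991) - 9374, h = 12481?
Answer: 18582/231906085 ≈ 8.0127e-5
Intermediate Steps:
o = -20595 (o = -11221 - 9374 = -20595)
H = -15857/18582 (H = (-34254 + 18397)/(-20595 + 39177) = -15857/18582 ≈ -0.85335)
1/(H + h) = 1/(-15857/18582 + 12481) = 1/(231906085/18582) = 18582/231906085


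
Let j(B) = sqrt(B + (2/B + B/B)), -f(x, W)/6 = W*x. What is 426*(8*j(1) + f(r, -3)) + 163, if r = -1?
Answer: -689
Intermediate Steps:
f(x, W) = -6*W*x
j(B) = sqrt(1 + B + 2/B) (j(B) = sqrt(B + (2/B + 1)) = sqrt(B + (1 + 2/B)) = sqrt(1 + B + 2/B))
426*(8*j(1) + f(r, -3)) + 163 = 426*(8*sqrt(1 + 1 + 2/1) - 6*(-3)*(-1)) + 163 = 426*(8*sqrt(1 + 1 + 2*1) - 18) + 163 = 426*(8*sqrt(1 + 1 + 2) - 18) + 163 = 426*(8*sqrt(4) - 18) + 163 = 426*(8*2 - 18) + 163 = 426*(16 - 18) + 163 = 426*(-2) + 163 = -852 + 163 = -689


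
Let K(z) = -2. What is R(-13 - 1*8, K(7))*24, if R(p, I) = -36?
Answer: -864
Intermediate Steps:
R(-13 - 1*8, K(7))*24 = -36*24 = -864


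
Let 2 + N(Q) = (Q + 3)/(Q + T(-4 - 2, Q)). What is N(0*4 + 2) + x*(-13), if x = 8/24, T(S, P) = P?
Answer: -61/12 ≈ -5.0833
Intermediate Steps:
x = ⅓ (x = 8*(1/24) = ⅓ ≈ 0.33333)
N(Q) = -2 + (3 + Q)/(2*Q) (N(Q) = -2 + (Q + 3)/(Q + Q) = -2 + (3 + Q)/((2*Q)) = -2 + (3 + Q)*(1/(2*Q)) = -2 + (3 + Q)/(2*Q))
N(0*4 + 2) + x*(-13) = 3*(1 - (0*4 + 2))/(2*(0*4 + 2)) + (⅓)*(-13) = 3*(1 - (0 + 2))/(2*(0 + 2)) - 13/3 = (3/2)*(1 - 1*2)/2 - 13/3 = (3/2)*(½)*(1 - 2) - 13/3 = (3/2)*(½)*(-1) - 13/3 = -¾ - 13/3 = -61/12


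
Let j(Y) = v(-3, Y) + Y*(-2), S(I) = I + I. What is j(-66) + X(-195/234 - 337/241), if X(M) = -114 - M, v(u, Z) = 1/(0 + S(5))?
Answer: 73499/3615 ≈ 20.332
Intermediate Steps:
S(I) = 2*I
v(u, Z) = ⅒ (v(u, Z) = 1/(0 + 2*5) = 1/(0 + 10) = 1/10 = ⅒)
j(Y) = ⅒ - 2*Y (j(Y) = ⅒ + Y*(-2) = ⅒ - 2*Y)
j(-66) + X(-195/234 - 337/241) = (⅒ - 2*(-66)) + (-114 - (-195/234 - 337/241)) = (⅒ + 132) + (-114 - (-195*1/234 - 337*1/241)) = 1321/10 + (-114 - (-⅚ - 337/241)) = 1321/10 + (-114 - 1*(-3227/1446)) = 1321/10 + (-114 + 3227/1446) = 1321/10 - 161617/1446 = 73499/3615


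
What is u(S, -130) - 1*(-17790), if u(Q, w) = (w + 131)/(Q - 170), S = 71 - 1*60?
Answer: 2828609/159 ≈ 17790.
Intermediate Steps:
S = 11 (S = 71 - 60 = 11)
u(Q, w) = (131 + w)/(-170 + Q)
u(S, -130) - 1*(-17790) = (131 - 130)/(-170 + 11) - 1*(-17790) = 1/(-159) + 17790 = -1/159*1 + 17790 = -1/159 + 17790 = 2828609/159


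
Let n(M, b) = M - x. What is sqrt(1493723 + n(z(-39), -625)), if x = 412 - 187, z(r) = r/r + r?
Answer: 6*sqrt(41485) ≈ 1222.1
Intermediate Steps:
z(r) = 1 + r
x = 225
n(M, b) = -225 + M (n(M, b) = M - 1*225 = M - 225 = -225 + M)
sqrt(1493723 + n(z(-39), -625)) = sqrt(1493723 + (-225 + (1 - 39))) = sqrt(1493723 + (-225 - 38)) = sqrt(1493723 - 263) = sqrt(1493460) = 6*sqrt(41485)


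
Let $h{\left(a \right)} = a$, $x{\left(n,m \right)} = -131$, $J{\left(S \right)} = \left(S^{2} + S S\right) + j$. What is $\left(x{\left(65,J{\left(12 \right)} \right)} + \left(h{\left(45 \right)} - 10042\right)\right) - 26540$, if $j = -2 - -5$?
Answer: $-36668$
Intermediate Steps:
$j = 3$ ($j = -2 + 5 = 3$)
$J{\left(S \right)} = 3 + 2 S^{2}$ ($J{\left(S \right)} = \left(S^{2} + S S\right) + 3 = \left(S^{2} + S^{2}\right) + 3 = 2 S^{2} + 3 = 3 + 2 S^{2}$)
$\left(x{\left(65,J{\left(12 \right)} \right)} + \left(h{\left(45 \right)} - 10042\right)\right) - 26540 = \left(-131 + \left(45 - 10042\right)\right) - 26540 = \left(-131 - 9997\right) - 26540 = -10128 - 26540 = -36668$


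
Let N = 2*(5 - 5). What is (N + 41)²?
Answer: 1681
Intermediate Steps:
N = 0 (N = 2*0 = 0)
(N + 41)² = (0 + 41)² = 41² = 1681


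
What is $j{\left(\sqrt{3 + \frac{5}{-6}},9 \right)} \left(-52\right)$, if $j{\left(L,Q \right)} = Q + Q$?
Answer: $-936$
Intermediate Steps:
$j{\left(L,Q \right)} = 2 Q$
$j{\left(\sqrt{3 + \frac{5}{-6}},9 \right)} \left(-52\right) = 2 \cdot 9 \left(-52\right) = 18 \left(-52\right) = -936$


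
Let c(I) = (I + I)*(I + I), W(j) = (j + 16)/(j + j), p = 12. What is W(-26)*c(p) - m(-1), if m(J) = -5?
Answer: 1505/13 ≈ 115.77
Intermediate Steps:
W(j) = (16 + j)/(2*j) (W(j) = (16 + j)/((2*j)) = (16 + j)*(1/(2*j)) = (16 + j)/(2*j))
c(I) = 4*I² (c(I) = (2*I)*(2*I) = 4*I²)
W(-26)*c(p) - m(-1) = ((½)*(16 - 26)/(-26))*(4*12²) - 1*(-5) = ((½)*(-1/26)*(-10))*(4*144) + 5 = (5/26)*576 + 5 = 1440/13 + 5 = 1505/13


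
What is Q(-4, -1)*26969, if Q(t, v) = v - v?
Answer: 0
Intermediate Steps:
Q(t, v) = 0
Q(-4, -1)*26969 = 0*26969 = 0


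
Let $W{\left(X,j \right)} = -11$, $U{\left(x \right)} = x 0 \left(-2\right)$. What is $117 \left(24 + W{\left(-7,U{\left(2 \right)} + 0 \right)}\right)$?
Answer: $1521$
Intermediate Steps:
$U{\left(x \right)} = 0$ ($U{\left(x \right)} = 0 \left(-2\right) = 0$)
$117 \left(24 + W{\left(-7,U{\left(2 \right)} + 0 \right)}\right) = 117 \left(24 - 11\right) = 117 \cdot 13 = 1521$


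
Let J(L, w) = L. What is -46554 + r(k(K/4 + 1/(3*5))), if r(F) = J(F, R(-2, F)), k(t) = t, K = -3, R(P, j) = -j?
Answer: -2793281/60 ≈ -46555.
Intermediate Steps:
r(F) = F
-46554 + r(k(K/4 + 1/(3*5))) = -46554 + (-3/4 + 1/(3*5)) = -46554 + (-3*1/4 + (1/3)*(1/5)) = -46554 + (-3/4 + 1/15) = -46554 - 41/60 = -2793281/60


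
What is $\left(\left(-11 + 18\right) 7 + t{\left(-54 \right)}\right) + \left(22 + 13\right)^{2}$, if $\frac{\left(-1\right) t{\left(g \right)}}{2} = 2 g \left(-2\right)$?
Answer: $842$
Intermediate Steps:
$t{\left(g \right)} = 8 g$ ($t{\left(g \right)} = - 2 \cdot 2 g \left(-2\right) = - 2 \left(- 4 g\right) = 8 g$)
$\left(\left(-11 + 18\right) 7 + t{\left(-54 \right)}\right) + \left(22 + 13\right)^{2} = \left(\left(-11 + 18\right) 7 + 8 \left(-54\right)\right) + \left(22 + 13\right)^{2} = \left(7 \cdot 7 - 432\right) + 35^{2} = \left(49 - 432\right) + 1225 = -383 + 1225 = 842$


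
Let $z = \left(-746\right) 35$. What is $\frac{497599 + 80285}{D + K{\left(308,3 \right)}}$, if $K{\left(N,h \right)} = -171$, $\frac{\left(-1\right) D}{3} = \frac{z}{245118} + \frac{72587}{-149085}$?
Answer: $- \frac{1173214222609140}{343548296849} \approx -3415.0$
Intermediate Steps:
$z = -26110$
$D = \frac{3614164936}{2030189835}$ ($D = - 3 \left(- \frac{26110}{245118} + \frac{72587}{-149085}\right) = - 3 \left(\left(-26110\right) \frac{1}{245118} + 72587 \left(- \frac{1}{149085}\right)\right) = - 3 \left(- \frac{13055}{122559} - \frac{72587}{149085}\right) = \left(-3\right) \left(- \frac{3614164936}{6090569505}\right) = \frac{3614164936}{2030189835} \approx 1.7802$)
$\frac{497599 + 80285}{D + K{\left(308,3 \right)}} = \frac{497599 + 80285}{\frac{3614164936}{2030189835} - 171} = \frac{577884}{- \frac{343548296849}{2030189835}} = 577884 \left(- \frac{2030189835}{343548296849}\right) = - \frac{1173214222609140}{343548296849}$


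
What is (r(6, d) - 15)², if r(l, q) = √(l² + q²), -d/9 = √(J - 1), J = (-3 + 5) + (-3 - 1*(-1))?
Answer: 180 - 90*I*√5 ≈ 180.0 - 201.25*I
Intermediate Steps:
J = 0 (J = 2 + (-3 + 1) = 2 - 2 = 0)
d = -9*I (d = -9*√(0 - 1) = -9*I ≈ -9.0*I)
(r(6, d) - 15)² = (√(6² + (-9*I)²) - 15)² = (√(36 - 81) - 15)² = (√(-45) - 15)² = (3*I*√5 - 15)² = (-15 + 3*I*√5)²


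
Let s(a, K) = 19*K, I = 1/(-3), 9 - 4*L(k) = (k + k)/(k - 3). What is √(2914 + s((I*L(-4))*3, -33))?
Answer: √2287 ≈ 47.823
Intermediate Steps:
L(k) = 9/4 - k/(2*(-3 + k)) (L(k) = 9/4 - (k + k)/(4*(k - 3)) = 9/4 - 2*k/(4*(-3 + k)) = 9/4 - k/(2*(-3 + k)))
I = -⅓ (I = 1*(-⅓) = -⅓ ≈ -0.33333)
√(2914 + s((I*L(-4))*3, -33)) = √(2914 + 19*(-33)) = √(2914 - 627) = √2287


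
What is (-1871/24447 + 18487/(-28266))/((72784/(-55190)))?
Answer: 663380350625/1197502851504 ≈ 0.55397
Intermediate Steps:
(-1871/24447 + 18487/(-28266))/((72784/(-55190))) = (-1871*1/24447 + 18487*(-1/28266))/((72784*(-1/55190))) = (-1871/24447 - 2641/4038)/(-36392/27595) = -24039875/32905662*(-27595/36392) = 663380350625/1197502851504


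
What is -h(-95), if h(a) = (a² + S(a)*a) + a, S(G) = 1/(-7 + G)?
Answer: -910955/102 ≈ -8930.9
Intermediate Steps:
h(a) = a + a² + a/(-7 + a) (h(a) = (a² + a/(-7 + a)) + a = a + a² + a/(-7 + a))
-h(-95) = -(-95)*(1 + (1 - 95)*(-7 - 95))/(-7 - 95) = -(-95)*(1 - 94*(-102))/(-102) = -(-95)*(-1)*(1 + 9588)/102 = -(-95)*(-1)*9589/102 = -1*910955/102 = -910955/102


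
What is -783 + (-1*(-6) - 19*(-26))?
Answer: -283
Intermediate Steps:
-783 + (-1*(-6) - 19*(-26)) = -783 + (6 + 494) = -783 + 500 = -283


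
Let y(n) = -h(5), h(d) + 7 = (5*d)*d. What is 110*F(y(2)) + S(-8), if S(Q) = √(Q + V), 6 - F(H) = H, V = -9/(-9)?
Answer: 13640 + I*√7 ≈ 13640.0 + 2.6458*I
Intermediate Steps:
h(d) = -7 + 5*d² (h(d) = -7 + (5*d)*d = -7 + 5*d²)
V = 1 (V = -9*(-⅑) = 1)
y(n) = -118 (y(n) = -(-7 + 5*5²) = -(-7 + 5*25) = -(-7 + 125) = -1*118 = -118)
F(H) = 6 - H
S(Q) = √(1 + Q) (S(Q) = √(Q + 1) = √(1 + Q))
110*F(y(2)) + S(-8) = 110*(6 - 1*(-118)) + √(1 - 8) = 110*(6 + 118) + √(-7) = 110*124 + I*√7 = 13640 + I*√7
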